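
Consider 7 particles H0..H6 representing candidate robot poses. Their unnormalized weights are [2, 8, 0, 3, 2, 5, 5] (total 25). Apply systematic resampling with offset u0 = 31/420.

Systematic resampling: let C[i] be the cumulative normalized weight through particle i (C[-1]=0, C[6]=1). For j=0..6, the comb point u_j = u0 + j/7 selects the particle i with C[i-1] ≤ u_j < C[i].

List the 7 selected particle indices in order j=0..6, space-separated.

0 1 1 3 5 5 6

C = [2/25, 2/5, 2/5, 13/25, 3/5, 4/5, 1]
j=0: u_0=31/420 ∈ [0, 2/25) → index 0
j=1: u_1=13/60 ∈ [2/25, 2/5) → index 1
j=2: u_2=151/420 ∈ [2/25, 2/5) → index 1
j=3: u_3=211/420 ∈ [2/5, 13/25) → index 3
j=4: u_4=271/420 ∈ [3/5, 4/5) → index 5
j=5: u_5=331/420 ∈ [3/5, 4/5) → index 5
j=6: u_6=391/420 ∈ [4/5, 1) → index 6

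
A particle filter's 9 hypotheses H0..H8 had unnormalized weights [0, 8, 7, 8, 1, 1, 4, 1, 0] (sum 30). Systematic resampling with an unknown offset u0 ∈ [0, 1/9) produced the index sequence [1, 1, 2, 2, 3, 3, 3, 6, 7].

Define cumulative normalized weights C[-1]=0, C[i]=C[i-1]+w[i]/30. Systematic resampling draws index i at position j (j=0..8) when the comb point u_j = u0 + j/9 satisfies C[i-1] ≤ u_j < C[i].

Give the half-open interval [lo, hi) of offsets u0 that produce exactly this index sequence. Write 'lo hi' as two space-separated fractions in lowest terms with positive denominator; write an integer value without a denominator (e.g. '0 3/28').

7/90 1/10

C = [0, 4/15, 1/2, 23/30, 4/5, 5/6, 29/30, 1, 1]
j=0 picked index 1: u0 ∈ [0, 4/15)
j=1 picked index 1: u0 ∈ [-1/9, 7/45)
j=2 picked index 2: u0 ∈ [2/45, 5/18)
j=3 picked index 2: u0 ∈ [-1/15, 1/6)
j=4 picked index 3: u0 ∈ [1/18, 29/90)
j=5 picked index 3: u0 ∈ [-1/18, 19/90)
j=6 picked index 3: u0 ∈ [-1/6, 1/10)
j=7 picked index 6: u0 ∈ [1/18, 17/90)
j=8 picked index 7: u0 ∈ [7/90, 1/9)
intersection: [7/90, 1/10)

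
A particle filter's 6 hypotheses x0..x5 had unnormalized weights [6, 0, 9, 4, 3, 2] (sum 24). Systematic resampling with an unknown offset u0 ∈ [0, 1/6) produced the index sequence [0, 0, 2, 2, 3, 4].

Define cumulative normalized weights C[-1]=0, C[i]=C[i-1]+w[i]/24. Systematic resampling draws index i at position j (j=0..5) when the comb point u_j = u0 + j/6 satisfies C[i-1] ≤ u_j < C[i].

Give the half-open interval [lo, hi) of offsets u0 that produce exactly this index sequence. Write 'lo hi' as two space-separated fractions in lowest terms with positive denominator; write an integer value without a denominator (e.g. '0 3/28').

0 1/12

C = [1/4, 1/4, 5/8, 19/24, 11/12, 1]
j=0 picked index 0: u0 ∈ [0, 1/4)
j=1 picked index 0: u0 ∈ [-1/6, 1/12)
j=2 picked index 2: u0 ∈ [-1/12, 7/24)
j=3 picked index 2: u0 ∈ [-1/4, 1/8)
j=4 picked index 3: u0 ∈ [-1/24, 1/8)
j=5 picked index 4: u0 ∈ [-1/24, 1/12)
intersection: [0, 1/12)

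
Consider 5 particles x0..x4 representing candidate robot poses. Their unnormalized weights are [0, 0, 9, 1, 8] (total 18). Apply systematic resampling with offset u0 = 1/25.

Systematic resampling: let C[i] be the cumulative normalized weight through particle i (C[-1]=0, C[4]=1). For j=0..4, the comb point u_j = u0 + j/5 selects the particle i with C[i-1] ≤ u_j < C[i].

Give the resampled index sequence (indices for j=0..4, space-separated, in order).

C = [0, 0, 1/2, 5/9, 1]
j=0: u_0=1/25 ∈ [0, 1/2) → index 2
j=1: u_1=6/25 ∈ [0, 1/2) → index 2
j=2: u_2=11/25 ∈ [0, 1/2) → index 2
j=3: u_3=16/25 ∈ [5/9, 1) → index 4
j=4: u_4=21/25 ∈ [5/9, 1) → index 4

2 2 2 4 4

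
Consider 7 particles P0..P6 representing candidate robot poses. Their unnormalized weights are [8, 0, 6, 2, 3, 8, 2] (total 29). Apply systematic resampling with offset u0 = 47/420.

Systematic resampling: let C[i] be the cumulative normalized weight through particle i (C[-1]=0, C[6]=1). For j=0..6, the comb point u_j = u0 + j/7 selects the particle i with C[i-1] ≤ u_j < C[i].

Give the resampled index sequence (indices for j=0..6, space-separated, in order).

0 0 2 3 5 5 6

C = [8/29, 8/29, 14/29, 16/29, 19/29, 27/29, 1]
j=0: u_0=47/420 ∈ [0, 8/29) → index 0
j=1: u_1=107/420 ∈ [0, 8/29) → index 0
j=2: u_2=167/420 ∈ [8/29, 14/29) → index 2
j=3: u_3=227/420 ∈ [14/29, 16/29) → index 3
j=4: u_4=41/60 ∈ [19/29, 27/29) → index 5
j=5: u_5=347/420 ∈ [19/29, 27/29) → index 5
j=6: u_6=407/420 ∈ [27/29, 1) → index 6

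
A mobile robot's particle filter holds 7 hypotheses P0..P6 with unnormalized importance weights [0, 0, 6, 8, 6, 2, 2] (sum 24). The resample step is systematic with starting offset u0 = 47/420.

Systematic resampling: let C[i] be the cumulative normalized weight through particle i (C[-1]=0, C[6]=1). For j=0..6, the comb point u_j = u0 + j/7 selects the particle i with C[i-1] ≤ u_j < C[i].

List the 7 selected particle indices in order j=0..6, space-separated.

2 3 3 3 4 4 6

C = [0, 0, 1/4, 7/12, 5/6, 11/12, 1]
j=0: u_0=47/420 ∈ [0, 1/4) → index 2
j=1: u_1=107/420 ∈ [1/4, 7/12) → index 3
j=2: u_2=167/420 ∈ [1/4, 7/12) → index 3
j=3: u_3=227/420 ∈ [1/4, 7/12) → index 3
j=4: u_4=41/60 ∈ [7/12, 5/6) → index 4
j=5: u_5=347/420 ∈ [7/12, 5/6) → index 4
j=6: u_6=407/420 ∈ [11/12, 1) → index 6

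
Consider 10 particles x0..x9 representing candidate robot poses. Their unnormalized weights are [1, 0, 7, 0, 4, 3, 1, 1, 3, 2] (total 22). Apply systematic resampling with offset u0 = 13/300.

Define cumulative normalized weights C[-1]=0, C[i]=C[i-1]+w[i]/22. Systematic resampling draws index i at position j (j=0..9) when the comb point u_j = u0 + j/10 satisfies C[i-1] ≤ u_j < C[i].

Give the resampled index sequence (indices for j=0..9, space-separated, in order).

C = [1/22, 1/22, 4/11, 4/11, 6/11, 15/22, 8/11, 17/22, 10/11, 1]
j=0: u_0=13/300 ∈ [0, 1/22) → index 0
j=1: u_1=43/300 ∈ [1/22, 4/11) → index 2
j=2: u_2=73/300 ∈ [1/22, 4/11) → index 2
j=3: u_3=103/300 ∈ [1/22, 4/11) → index 2
j=4: u_4=133/300 ∈ [4/11, 6/11) → index 4
j=5: u_5=163/300 ∈ [4/11, 6/11) → index 4
j=6: u_6=193/300 ∈ [6/11, 15/22) → index 5
j=7: u_7=223/300 ∈ [8/11, 17/22) → index 7
j=8: u_8=253/300 ∈ [17/22, 10/11) → index 8
j=9: u_9=283/300 ∈ [10/11, 1) → index 9

0 2 2 2 4 4 5 7 8 9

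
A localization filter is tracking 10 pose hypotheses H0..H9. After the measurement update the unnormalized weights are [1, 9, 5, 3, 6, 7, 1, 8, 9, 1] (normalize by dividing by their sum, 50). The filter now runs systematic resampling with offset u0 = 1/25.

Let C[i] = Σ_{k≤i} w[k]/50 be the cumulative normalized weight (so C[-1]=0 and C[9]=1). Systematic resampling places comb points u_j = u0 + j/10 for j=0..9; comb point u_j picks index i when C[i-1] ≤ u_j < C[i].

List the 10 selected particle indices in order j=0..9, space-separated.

C = [1/50, 1/5, 3/10, 9/25, 12/25, 31/50, 16/25, 4/5, 49/50, 1]
j=0: u_0=1/25 ∈ [1/50, 1/5) → index 1
j=1: u_1=7/50 ∈ [1/50, 1/5) → index 1
j=2: u_2=6/25 ∈ [1/5, 3/10) → index 2
j=3: u_3=17/50 ∈ [3/10, 9/25) → index 3
j=4: u_4=11/25 ∈ [9/25, 12/25) → index 4
j=5: u_5=27/50 ∈ [12/25, 31/50) → index 5
j=6: u_6=16/25 ∈ [16/25, 4/5) → index 7
j=7: u_7=37/50 ∈ [16/25, 4/5) → index 7
j=8: u_8=21/25 ∈ [4/5, 49/50) → index 8
j=9: u_9=47/50 ∈ [4/5, 49/50) → index 8

1 1 2 3 4 5 7 7 8 8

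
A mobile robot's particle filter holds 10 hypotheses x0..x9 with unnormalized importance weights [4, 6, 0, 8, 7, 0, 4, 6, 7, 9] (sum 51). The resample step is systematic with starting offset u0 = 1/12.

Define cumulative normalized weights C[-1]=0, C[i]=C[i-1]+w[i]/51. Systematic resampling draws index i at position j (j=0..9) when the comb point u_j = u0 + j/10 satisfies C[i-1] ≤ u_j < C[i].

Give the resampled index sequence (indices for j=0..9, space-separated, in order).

C = [4/51, 10/51, 10/51, 6/17, 25/51, 25/51, 29/51, 35/51, 14/17, 1]
j=0: u_0=1/12 ∈ [4/51, 10/51) → index 1
j=1: u_1=11/60 ∈ [4/51, 10/51) → index 1
j=2: u_2=17/60 ∈ [10/51, 6/17) → index 3
j=3: u_3=23/60 ∈ [6/17, 25/51) → index 4
j=4: u_4=29/60 ∈ [6/17, 25/51) → index 4
j=5: u_5=7/12 ∈ [29/51, 35/51) → index 7
j=6: u_6=41/60 ∈ [29/51, 35/51) → index 7
j=7: u_7=47/60 ∈ [35/51, 14/17) → index 8
j=8: u_8=53/60 ∈ [14/17, 1) → index 9
j=9: u_9=59/60 ∈ [14/17, 1) → index 9

1 1 3 4 4 7 7 8 9 9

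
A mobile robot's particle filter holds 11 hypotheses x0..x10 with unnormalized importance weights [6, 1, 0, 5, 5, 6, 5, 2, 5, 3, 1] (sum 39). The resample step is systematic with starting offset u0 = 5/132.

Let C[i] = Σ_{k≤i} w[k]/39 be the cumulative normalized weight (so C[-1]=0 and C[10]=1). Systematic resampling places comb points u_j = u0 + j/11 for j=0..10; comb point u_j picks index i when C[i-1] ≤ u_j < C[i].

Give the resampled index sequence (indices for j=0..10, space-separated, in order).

0 0 3 4 4 5 5 6 7 8 9

C = [2/13, 7/39, 7/39, 4/13, 17/39, 23/39, 28/39, 10/13, 35/39, 38/39, 1]
j=0: u_0=5/132 ∈ [0, 2/13) → index 0
j=1: u_1=17/132 ∈ [0, 2/13) → index 0
j=2: u_2=29/132 ∈ [7/39, 4/13) → index 3
j=3: u_3=41/132 ∈ [4/13, 17/39) → index 4
j=4: u_4=53/132 ∈ [4/13, 17/39) → index 4
j=5: u_5=65/132 ∈ [17/39, 23/39) → index 5
j=6: u_6=7/12 ∈ [17/39, 23/39) → index 5
j=7: u_7=89/132 ∈ [23/39, 28/39) → index 6
j=8: u_8=101/132 ∈ [28/39, 10/13) → index 7
j=9: u_9=113/132 ∈ [10/13, 35/39) → index 8
j=10: u_10=125/132 ∈ [35/39, 38/39) → index 9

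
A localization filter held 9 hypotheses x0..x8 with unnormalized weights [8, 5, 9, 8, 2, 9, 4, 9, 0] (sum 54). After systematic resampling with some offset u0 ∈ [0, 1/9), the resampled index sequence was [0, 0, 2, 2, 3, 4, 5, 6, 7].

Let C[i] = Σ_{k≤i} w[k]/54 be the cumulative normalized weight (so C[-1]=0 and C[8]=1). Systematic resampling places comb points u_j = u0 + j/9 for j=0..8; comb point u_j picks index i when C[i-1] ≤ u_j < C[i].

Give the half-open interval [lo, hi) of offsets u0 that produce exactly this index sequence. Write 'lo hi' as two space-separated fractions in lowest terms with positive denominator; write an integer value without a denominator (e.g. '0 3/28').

1/54 1/27

C = [4/27, 13/54, 11/27, 5/9, 16/27, 41/54, 5/6, 1, 1]
j=0 picked index 0: u0 ∈ [0, 4/27)
j=1 picked index 0: u0 ∈ [-1/9, 1/27)
j=2 picked index 2: u0 ∈ [1/54, 5/27)
j=3 picked index 2: u0 ∈ [-5/54, 2/27)
j=4 picked index 3: u0 ∈ [-1/27, 1/9)
j=5 picked index 4: u0 ∈ [0, 1/27)
j=6 picked index 5: u0 ∈ [-2/27, 5/54)
j=7 picked index 6: u0 ∈ [-1/54, 1/18)
j=8 picked index 7: u0 ∈ [-1/18, 1/9)
intersection: [1/54, 1/27)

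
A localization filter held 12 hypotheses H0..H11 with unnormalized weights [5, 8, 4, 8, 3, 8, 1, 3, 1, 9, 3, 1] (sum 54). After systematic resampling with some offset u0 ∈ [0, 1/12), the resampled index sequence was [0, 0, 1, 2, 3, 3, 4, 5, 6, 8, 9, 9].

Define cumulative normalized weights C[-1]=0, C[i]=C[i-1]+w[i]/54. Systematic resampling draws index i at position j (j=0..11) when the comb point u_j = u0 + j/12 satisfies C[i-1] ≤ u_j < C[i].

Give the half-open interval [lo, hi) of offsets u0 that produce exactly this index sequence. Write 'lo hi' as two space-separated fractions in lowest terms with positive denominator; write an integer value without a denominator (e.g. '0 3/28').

0 1/108

C = [5/54, 13/54, 17/54, 25/54, 14/27, 2/3, 37/54, 20/27, 41/54, 25/27, 53/54, 1]
j=0 picked index 0: u0 ∈ [0, 5/54)
j=1 picked index 0: u0 ∈ [-1/12, 1/108)
j=2 picked index 1: u0 ∈ [-2/27, 2/27)
j=3 picked index 2: u0 ∈ [-1/108, 7/108)
j=4 picked index 3: u0 ∈ [-1/54, 7/54)
j=5 picked index 3: u0 ∈ [-11/108, 5/108)
j=6 picked index 4: u0 ∈ [-1/27, 1/54)
j=7 picked index 5: u0 ∈ [-7/108, 1/12)
j=8 picked index 6: u0 ∈ [0, 1/54)
j=9 picked index 8: u0 ∈ [-1/108, 1/108)
j=10 picked index 9: u0 ∈ [-2/27, 5/54)
j=11 picked index 9: u0 ∈ [-17/108, 1/108)
intersection: [0, 1/108)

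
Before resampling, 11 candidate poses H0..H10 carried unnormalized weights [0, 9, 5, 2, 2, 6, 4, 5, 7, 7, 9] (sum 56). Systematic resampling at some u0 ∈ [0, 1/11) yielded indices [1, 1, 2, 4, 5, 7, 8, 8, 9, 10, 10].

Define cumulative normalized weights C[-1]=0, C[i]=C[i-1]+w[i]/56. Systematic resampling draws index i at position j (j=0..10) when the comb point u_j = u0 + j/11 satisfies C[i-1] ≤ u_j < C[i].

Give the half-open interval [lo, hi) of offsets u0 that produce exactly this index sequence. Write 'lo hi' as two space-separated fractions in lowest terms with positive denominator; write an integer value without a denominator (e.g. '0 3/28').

C = [0, 9/56, 1/4, 2/7, 9/28, 3/7, 1/2, 33/56, 5/7, 47/56, 1]
j=0 picked index 1: u0 ∈ [0, 9/56)
j=1 picked index 1: u0 ∈ [-1/11, 43/616)
j=2 picked index 2: u0 ∈ [-13/616, 3/44)
j=3 picked index 4: u0 ∈ [1/77, 15/308)
j=4 picked index 5: u0 ∈ [-13/308, 5/77)
j=5 picked index 7: u0 ∈ [1/22, 83/616)
j=6 picked index 8: u0 ∈ [27/616, 13/77)
j=7 picked index 8: u0 ∈ [-29/616, 6/77)
j=8 picked index 9: u0 ∈ [-1/77, 69/616)
j=9 picked index 10: u0 ∈ [13/616, 2/11)
j=10 picked index 10: u0 ∈ [-43/616, 1/11)
intersection: [1/22, 15/308)

1/22 15/308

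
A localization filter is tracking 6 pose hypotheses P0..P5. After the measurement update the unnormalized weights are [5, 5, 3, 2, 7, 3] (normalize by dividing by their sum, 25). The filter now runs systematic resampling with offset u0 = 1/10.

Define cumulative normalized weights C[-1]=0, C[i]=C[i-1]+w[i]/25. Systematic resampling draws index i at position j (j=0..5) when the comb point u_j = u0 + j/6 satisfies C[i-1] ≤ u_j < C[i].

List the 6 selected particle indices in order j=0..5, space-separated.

0 1 2 4 4 5

C = [1/5, 2/5, 13/25, 3/5, 22/25, 1]
j=0: u_0=1/10 ∈ [0, 1/5) → index 0
j=1: u_1=4/15 ∈ [1/5, 2/5) → index 1
j=2: u_2=13/30 ∈ [2/5, 13/25) → index 2
j=3: u_3=3/5 ∈ [3/5, 22/25) → index 4
j=4: u_4=23/30 ∈ [3/5, 22/25) → index 4
j=5: u_5=14/15 ∈ [22/25, 1) → index 5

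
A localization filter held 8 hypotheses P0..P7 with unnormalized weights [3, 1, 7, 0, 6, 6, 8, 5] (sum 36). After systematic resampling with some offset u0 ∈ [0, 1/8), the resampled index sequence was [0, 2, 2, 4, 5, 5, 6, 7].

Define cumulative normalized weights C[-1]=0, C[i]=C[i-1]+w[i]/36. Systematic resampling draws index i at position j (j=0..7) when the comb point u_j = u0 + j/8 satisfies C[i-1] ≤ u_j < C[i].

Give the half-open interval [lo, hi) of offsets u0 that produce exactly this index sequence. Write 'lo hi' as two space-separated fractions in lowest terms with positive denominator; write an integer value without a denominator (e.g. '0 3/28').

C = [1/12, 1/9, 11/36, 11/36, 17/36, 23/36, 31/36, 1]
j=0 picked index 0: u0 ∈ [0, 1/12)
j=1 picked index 2: u0 ∈ [-1/72, 13/72)
j=2 picked index 2: u0 ∈ [-5/36, 1/18)
j=3 picked index 4: u0 ∈ [-5/72, 7/72)
j=4 picked index 5: u0 ∈ [-1/36, 5/36)
j=5 picked index 5: u0 ∈ [-11/72, 1/72)
j=6 picked index 6: u0 ∈ [-1/9, 1/9)
j=7 picked index 7: u0 ∈ [-1/72, 1/8)
intersection: [0, 1/72)

0 1/72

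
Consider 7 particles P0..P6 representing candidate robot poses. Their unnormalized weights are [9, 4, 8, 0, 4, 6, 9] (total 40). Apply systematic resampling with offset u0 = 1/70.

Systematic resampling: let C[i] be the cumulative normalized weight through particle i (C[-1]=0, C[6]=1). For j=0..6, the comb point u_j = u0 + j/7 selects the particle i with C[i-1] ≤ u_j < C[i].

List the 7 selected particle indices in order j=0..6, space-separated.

0 0 1 2 4 5 6

C = [9/40, 13/40, 21/40, 21/40, 5/8, 31/40, 1]
j=0: u_0=1/70 ∈ [0, 9/40) → index 0
j=1: u_1=11/70 ∈ [0, 9/40) → index 0
j=2: u_2=3/10 ∈ [9/40, 13/40) → index 1
j=3: u_3=31/70 ∈ [13/40, 21/40) → index 2
j=4: u_4=41/70 ∈ [21/40, 5/8) → index 4
j=5: u_5=51/70 ∈ [5/8, 31/40) → index 5
j=6: u_6=61/70 ∈ [31/40, 1) → index 6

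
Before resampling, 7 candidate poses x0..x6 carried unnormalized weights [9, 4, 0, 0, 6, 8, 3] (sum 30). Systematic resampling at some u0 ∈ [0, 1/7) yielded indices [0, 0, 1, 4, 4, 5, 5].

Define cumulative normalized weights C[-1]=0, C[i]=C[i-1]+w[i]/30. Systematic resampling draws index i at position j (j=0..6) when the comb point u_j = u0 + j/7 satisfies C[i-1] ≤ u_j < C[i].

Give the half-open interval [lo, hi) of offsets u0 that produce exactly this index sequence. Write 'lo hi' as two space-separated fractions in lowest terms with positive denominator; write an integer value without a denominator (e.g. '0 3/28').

1/70 3/70

C = [3/10, 13/30, 13/30, 13/30, 19/30, 9/10, 1]
j=0 picked index 0: u0 ∈ [0, 3/10)
j=1 picked index 0: u0 ∈ [-1/7, 11/70)
j=2 picked index 1: u0 ∈ [1/70, 31/210)
j=3 picked index 4: u0 ∈ [1/210, 43/210)
j=4 picked index 4: u0 ∈ [-29/210, 13/210)
j=5 picked index 5: u0 ∈ [-17/210, 13/70)
j=6 picked index 5: u0 ∈ [-47/210, 3/70)
intersection: [1/70, 3/70)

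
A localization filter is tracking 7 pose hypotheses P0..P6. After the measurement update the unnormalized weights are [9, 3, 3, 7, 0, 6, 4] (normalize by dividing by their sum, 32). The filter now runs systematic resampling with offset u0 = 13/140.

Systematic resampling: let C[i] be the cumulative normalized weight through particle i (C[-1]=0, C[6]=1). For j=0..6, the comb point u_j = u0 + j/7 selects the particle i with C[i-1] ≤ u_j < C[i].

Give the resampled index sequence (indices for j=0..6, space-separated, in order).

C = [9/32, 3/8, 15/32, 11/16, 11/16, 7/8, 1]
j=0: u_0=13/140 ∈ [0, 9/32) → index 0
j=1: u_1=33/140 ∈ [0, 9/32) → index 0
j=2: u_2=53/140 ∈ [3/8, 15/32) → index 2
j=3: u_3=73/140 ∈ [15/32, 11/16) → index 3
j=4: u_4=93/140 ∈ [15/32, 11/16) → index 3
j=5: u_5=113/140 ∈ [11/16, 7/8) → index 5
j=6: u_6=19/20 ∈ [7/8, 1) → index 6

0 0 2 3 3 5 6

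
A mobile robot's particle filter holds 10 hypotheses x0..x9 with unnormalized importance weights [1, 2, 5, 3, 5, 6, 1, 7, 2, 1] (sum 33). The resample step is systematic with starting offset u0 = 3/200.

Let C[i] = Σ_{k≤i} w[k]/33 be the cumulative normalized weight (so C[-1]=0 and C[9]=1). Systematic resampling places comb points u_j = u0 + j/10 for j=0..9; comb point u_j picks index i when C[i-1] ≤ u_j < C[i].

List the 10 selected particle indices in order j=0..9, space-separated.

0 2 2 3 4 5 5 7 7 8

C = [1/33, 1/11, 8/33, 1/3, 16/33, 2/3, 23/33, 10/11, 32/33, 1]
j=0: u_0=3/200 ∈ [0, 1/33) → index 0
j=1: u_1=23/200 ∈ [1/11, 8/33) → index 2
j=2: u_2=43/200 ∈ [1/11, 8/33) → index 2
j=3: u_3=63/200 ∈ [8/33, 1/3) → index 3
j=4: u_4=83/200 ∈ [1/3, 16/33) → index 4
j=5: u_5=103/200 ∈ [16/33, 2/3) → index 5
j=6: u_6=123/200 ∈ [16/33, 2/3) → index 5
j=7: u_7=143/200 ∈ [23/33, 10/11) → index 7
j=8: u_8=163/200 ∈ [23/33, 10/11) → index 7
j=9: u_9=183/200 ∈ [10/11, 32/33) → index 8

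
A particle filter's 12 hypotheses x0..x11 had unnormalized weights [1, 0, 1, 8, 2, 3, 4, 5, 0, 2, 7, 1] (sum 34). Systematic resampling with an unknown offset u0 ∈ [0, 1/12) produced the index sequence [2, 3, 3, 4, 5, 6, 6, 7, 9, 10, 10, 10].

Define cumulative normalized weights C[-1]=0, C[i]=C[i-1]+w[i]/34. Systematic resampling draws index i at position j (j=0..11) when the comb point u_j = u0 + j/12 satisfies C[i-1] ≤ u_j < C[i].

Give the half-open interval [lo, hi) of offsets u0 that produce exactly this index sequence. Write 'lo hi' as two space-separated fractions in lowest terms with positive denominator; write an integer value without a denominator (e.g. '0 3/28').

3/68 11/204

C = [1/34, 1/34, 1/17, 5/17, 6/17, 15/34, 19/34, 12/17, 12/17, 13/17, 33/34, 1]
j=0 picked index 2: u0 ∈ [1/34, 1/17)
j=1 picked index 3: u0 ∈ [-5/204, 43/204)
j=2 picked index 3: u0 ∈ [-11/102, 13/102)
j=3 picked index 4: u0 ∈ [3/68, 7/68)
j=4 picked index 5: u0 ∈ [1/51, 11/102)
j=5 picked index 6: u0 ∈ [5/204, 29/204)
j=6 picked index 6: u0 ∈ [-1/17, 1/17)
j=7 picked index 7: u0 ∈ [-5/204, 25/204)
j=8 picked index 9: u0 ∈ [2/51, 5/51)
j=9 picked index 10: u0 ∈ [1/68, 15/68)
j=10 picked index 10: u0 ∈ [-7/102, 7/51)
j=11 picked index 10: u0 ∈ [-31/204, 11/204)
intersection: [3/68, 11/204)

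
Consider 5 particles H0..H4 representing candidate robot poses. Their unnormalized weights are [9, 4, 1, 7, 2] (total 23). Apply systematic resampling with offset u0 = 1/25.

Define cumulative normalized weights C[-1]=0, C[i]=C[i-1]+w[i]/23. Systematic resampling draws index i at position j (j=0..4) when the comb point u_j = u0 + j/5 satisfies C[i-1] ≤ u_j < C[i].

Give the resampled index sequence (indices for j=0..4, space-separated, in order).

0 0 1 3 3

C = [9/23, 13/23, 14/23, 21/23, 1]
j=0: u_0=1/25 ∈ [0, 9/23) → index 0
j=1: u_1=6/25 ∈ [0, 9/23) → index 0
j=2: u_2=11/25 ∈ [9/23, 13/23) → index 1
j=3: u_3=16/25 ∈ [14/23, 21/23) → index 3
j=4: u_4=21/25 ∈ [14/23, 21/23) → index 3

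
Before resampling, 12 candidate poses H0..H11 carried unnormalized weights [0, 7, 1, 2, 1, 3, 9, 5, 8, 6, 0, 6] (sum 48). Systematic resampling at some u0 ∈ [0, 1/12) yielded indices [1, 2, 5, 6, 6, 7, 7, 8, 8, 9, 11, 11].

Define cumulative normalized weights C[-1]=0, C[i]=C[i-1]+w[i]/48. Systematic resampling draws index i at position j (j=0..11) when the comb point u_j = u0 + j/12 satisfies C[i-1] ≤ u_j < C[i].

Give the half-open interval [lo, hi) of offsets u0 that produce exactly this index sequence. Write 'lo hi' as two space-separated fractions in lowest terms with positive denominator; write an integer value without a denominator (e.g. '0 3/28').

C = [0, 7/48, 1/6, 5/24, 11/48, 7/24, 23/48, 7/12, 3/4, 7/8, 7/8, 1]
j=0 picked index 1: u0 ∈ [0, 7/48)
j=1 picked index 2: u0 ∈ [1/16, 1/12)
j=2 picked index 5: u0 ∈ [1/16, 1/8)
j=3 picked index 6: u0 ∈ [1/24, 11/48)
j=4 picked index 6: u0 ∈ [-1/24, 7/48)
j=5 picked index 7: u0 ∈ [1/16, 1/6)
j=6 picked index 7: u0 ∈ [-1/48, 1/12)
j=7 picked index 8: u0 ∈ [0, 1/6)
j=8 picked index 8: u0 ∈ [-1/12, 1/12)
j=9 picked index 9: u0 ∈ [0, 1/8)
j=10 picked index 11: u0 ∈ [1/24, 1/6)
j=11 picked index 11: u0 ∈ [-1/24, 1/12)
intersection: [1/16, 1/12)

1/16 1/12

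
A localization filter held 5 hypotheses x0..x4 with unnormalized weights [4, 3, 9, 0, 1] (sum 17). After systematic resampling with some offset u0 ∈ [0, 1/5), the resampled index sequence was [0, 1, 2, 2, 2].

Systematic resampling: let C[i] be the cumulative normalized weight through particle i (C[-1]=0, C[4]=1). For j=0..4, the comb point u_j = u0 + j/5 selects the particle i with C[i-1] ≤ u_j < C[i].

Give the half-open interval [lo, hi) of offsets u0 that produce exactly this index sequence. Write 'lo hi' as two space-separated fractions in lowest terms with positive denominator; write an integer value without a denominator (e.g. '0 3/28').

C = [4/17, 7/17, 16/17, 16/17, 1]
j=0 picked index 0: u0 ∈ [0, 4/17)
j=1 picked index 1: u0 ∈ [3/85, 18/85)
j=2 picked index 2: u0 ∈ [1/85, 46/85)
j=3 picked index 2: u0 ∈ [-16/85, 29/85)
j=4 picked index 2: u0 ∈ [-33/85, 12/85)
intersection: [3/85, 12/85)

3/85 12/85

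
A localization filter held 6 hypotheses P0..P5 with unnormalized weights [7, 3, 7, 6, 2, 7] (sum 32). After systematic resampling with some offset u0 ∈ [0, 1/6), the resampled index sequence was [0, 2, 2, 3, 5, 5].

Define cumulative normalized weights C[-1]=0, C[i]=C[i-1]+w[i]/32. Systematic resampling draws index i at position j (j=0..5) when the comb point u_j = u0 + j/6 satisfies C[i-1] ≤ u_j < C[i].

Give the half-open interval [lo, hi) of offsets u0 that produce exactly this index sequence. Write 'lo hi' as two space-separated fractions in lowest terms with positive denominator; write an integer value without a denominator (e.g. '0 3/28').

C = [7/32, 5/16, 17/32, 23/32, 25/32, 1]
j=0 picked index 0: u0 ∈ [0, 7/32)
j=1 picked index 2: u0 ∈ [7/48, 35/96)
j=2 picked index 2: u0 ∈ [-1/48, 19/96)
j=3 picked index 3: u0 ∈ [1/32, 7/32)
j=4 picked index 5: u0 ∈ [11/96, 1/3)
j=5 picked index 5: u0 ∈ [-5/96, 1/6)
intersection: [7/48, 1/6)

7/48 1/6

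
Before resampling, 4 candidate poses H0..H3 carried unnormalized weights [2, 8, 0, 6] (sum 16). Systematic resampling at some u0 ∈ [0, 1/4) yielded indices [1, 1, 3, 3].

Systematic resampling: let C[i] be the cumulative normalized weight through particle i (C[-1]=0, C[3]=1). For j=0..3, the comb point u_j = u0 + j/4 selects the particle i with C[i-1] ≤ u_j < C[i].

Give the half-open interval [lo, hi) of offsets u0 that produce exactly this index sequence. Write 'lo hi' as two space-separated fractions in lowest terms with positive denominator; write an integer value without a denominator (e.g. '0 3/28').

1/8 1/4

C = [1/8, 5/8, 5/8, 1]
j=0 picked index 1: u0 ∈ [1/8, 5/8)
j=1 picked index 1: u0 ∈ [-1/8, 3/8)
j=2 picked index 3: u0 ∈ [1/8, 1/2)
j=3 picked index 3: u0 ∈ [-1/8, 1/4)
intersection: [1/8, 1/4)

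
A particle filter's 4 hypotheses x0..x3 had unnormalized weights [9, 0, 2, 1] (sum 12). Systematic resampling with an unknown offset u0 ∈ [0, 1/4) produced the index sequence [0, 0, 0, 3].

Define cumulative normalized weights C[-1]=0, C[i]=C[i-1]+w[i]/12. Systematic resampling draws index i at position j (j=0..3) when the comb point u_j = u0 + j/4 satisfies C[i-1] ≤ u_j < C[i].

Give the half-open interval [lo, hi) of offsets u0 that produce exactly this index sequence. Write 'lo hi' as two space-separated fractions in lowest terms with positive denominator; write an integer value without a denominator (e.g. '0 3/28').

C = [3/4, 3/4, 11/12, 1]
j=0 picked index 0: u0 ∈ [0, 3/4)
j=1 picked index 0: u0 ∈ [-1/4, 1/2)
j=2 picked index 0: u0 ∈ [-1/2, 1/4)
j=3 picked index 3: u0 ∈ [1/6, 1/4)
intersection: [1/6, 1/4)

1/6 1/4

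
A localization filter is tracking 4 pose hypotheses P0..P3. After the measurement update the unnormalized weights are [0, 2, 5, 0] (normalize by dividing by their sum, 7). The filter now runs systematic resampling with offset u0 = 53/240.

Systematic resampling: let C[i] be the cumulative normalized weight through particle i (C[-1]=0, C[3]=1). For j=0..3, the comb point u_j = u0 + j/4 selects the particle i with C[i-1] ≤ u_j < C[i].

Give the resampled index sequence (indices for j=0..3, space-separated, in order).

C = [0, 2/7, 1, 1]
j=0: u_0=53/240 ∈ [0, 2/7) → index 1
j=1: u_1=113/240 ∈ [2/7, 1) → index 2
j=2: u_2=173/240 ∈ [2/7, 1) → index 2
j=3: u_3=233/240 ∈ [2/7, 1) → index 2

1 2 2 2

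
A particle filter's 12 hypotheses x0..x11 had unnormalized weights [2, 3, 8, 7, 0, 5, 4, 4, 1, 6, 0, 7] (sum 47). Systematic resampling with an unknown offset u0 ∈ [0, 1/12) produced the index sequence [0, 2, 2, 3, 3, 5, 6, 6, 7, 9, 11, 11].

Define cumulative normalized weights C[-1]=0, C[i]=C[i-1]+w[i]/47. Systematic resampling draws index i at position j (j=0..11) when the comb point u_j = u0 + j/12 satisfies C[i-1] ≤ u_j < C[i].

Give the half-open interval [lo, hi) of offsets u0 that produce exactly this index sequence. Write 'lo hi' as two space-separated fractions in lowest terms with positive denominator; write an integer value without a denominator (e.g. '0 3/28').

3/94 19/564

C = [2/47, 5/47, 13/47, 20/47, 20/47, 25/47, 29/47, 33/47, 34/47, 40/47, 40/47, 1]
j=0 picked index 0: u0 ∈ [0, 2/47)
j=1 picked index 2: u0 ∈ [13/564, 109/564)
j=2 picked index 2: u0 ∈ [-17/282, 31/282)
j=3 picked index 3: u0 ∈ [5/188, 33/188)
j=4 picked index 3: u0 ∈ [-8/141, 13/141)
j=5 picked index 5: u0 ∈ [5/564, 65/564)
j=6 picked index 6: u0 ∈ [3/94, 11/94)
j=7 picked index 6: u0 ∈ [-29/564, 19/564)
j=8 picked index 7: u0 ∈ [-7/141, 5/141)
j=9 picked index 9: u0 ∈ [-5/188, 19/188)
j=10 picked index 11: u0 ∈ [5/282, 1/6)
j=11 picked index 11: u0 ∈ [-37/564, 1/12)
intersection: [3/94, 19/564)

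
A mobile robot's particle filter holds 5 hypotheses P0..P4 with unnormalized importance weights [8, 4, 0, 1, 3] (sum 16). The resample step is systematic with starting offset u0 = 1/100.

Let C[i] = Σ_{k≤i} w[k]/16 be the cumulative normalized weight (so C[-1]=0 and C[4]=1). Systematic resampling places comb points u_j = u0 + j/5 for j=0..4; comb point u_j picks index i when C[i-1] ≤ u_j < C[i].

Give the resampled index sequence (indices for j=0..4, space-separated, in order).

0 0 0 1 3

C = [1/2, 3/4, 3/4, 13/16, 1]
j=0: u_0=1/100 ∈ [0, 1/2) → index 0
j=1: u_1=21/100 ∈ [0, 1/2) → index 0
j=2: u_2=41/100 ∈ [0, 1/2) → index 0
j=3: u_3=61/100 ∈ [1/2, 3/4) → index 1
j=4: u_4=81/100 ∈ [3/4, 13/16) → index 3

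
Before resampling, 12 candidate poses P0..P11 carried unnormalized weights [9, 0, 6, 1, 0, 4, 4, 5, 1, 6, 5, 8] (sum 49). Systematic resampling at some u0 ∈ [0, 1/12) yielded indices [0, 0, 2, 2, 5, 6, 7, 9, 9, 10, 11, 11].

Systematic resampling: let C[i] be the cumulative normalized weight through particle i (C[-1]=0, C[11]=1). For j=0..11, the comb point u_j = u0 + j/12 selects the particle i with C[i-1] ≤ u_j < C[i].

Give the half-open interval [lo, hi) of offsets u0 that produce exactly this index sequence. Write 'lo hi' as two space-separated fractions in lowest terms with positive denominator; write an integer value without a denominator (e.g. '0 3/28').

C = [9/49, 9/49, 15/49, 16/49, 16/49, 20/49, 24/49, 29/49, 30/49, 36/49, 41/49, 1]
j=0 picked index 0: u0 ∈ [0, 9/49)
j=1 picked index 0: u0 ∈ [-1/12, 59/588)
j=2 picked index 2: u0 ∈ [5/294, 41/294)
j=3 picked index 2: u0 ∈ [-13/196, 11/196)
j=4 picked index 5: u0 ∈ [-1/147, 11/147)
j=5 picked index 6: u0 ∈ [-5/588, 43/588)
j=6 picked index 7: u0 ∈ [-1/98, 9/98)
j=7 picked index 9: u0 ∈ [17/588, 89/588)
j=8 picked index 9: u0 ∈ [-8/147, 10/147)
j=9 picked index 10: u0 ∈ [-3/196, 17/196)
j=10 picked index 11: u0 ∈ [1/294, 1/6)
j=11 picked index 11: u0 ∈ [-47/588, 1/12)
intersection: [17/588, 11/196)

17/588 11/196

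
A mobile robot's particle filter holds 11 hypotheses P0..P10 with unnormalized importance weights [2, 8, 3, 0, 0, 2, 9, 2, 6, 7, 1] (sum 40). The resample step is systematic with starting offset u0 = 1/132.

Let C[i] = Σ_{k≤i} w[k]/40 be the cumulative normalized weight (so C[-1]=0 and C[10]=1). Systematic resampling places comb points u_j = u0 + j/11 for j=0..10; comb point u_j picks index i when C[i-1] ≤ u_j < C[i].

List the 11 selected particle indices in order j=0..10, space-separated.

C = [1/20, 1/4, 13/40, 13/40, 13/40, 3/8, 3/5, 13/20, 4/5, 39/40, 1]
j=0: u_0=1/132 ∈ [0, 1/20) → index 0
j=1: u_1=13/132 ∈ [1/20, 1/4) → index 1
j=2: u_2=25/132 ∈ [1/20, 1/4) → index 1
j=3: u_3=37/132 ∈ [1/4, 13/40) → index 2
j=4: u_4=49/132 ∈ [13/40, 3/8) → index 5
j=5: u_5=61/132 ∈ [3/8, 3/5) → index 6
j=6: u_6=73/132 ∈ [3/8, 3/5) → index 6
j=7: u_7=85/132 ∈ [3/5, 13/20) → index 7
j=8: u_8=97/132 ∈ [13/20, 4/5) → index 8
j=9: u_9=109/132 ∈ [4/5, 39/40) → index 9
j=10: u_10=11/12 ∈ [4/5, 39/40) → index 9

0 1 1 2 5 6 6 7 8 9 9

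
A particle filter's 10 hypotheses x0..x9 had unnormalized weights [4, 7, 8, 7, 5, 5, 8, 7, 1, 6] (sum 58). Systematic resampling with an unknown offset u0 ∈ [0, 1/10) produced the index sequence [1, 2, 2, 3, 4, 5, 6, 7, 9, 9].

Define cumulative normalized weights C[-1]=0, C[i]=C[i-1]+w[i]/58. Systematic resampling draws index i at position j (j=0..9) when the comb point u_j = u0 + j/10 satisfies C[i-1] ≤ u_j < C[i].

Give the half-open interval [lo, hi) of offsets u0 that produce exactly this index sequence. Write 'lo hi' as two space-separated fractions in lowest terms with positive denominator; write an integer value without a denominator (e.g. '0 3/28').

14/145 1/10

C = [2/29, 11/58, 19/58, 13/29, 31/58, 18/29, 22/29, 51/58, 26/29, 1]
j=0 picked index 1: u0 ∈ [2/29, 11/58)
j=1 picked index 2: u0 ∈ [13/145, 33/145)
j=2 picked index 2: u0 ∈ [-3/290, 37/290)
j=3 picked index 3: u0 ∈ [4/145, 43/290)
j=4 picked index 4: u0 ∈ [7/145, 39/290)
j=5 picked index 5: u0 ∈ [1/29, 7/58)
j=6 picked index 6: u0 ∈ [3/145, 23/145)
j=7 picked index 7: u0 ∈ [17/290, 26/145)
j=8 picked index 9: u0 ∈ [14/145, 1/5)
j=9 picked index 9: u0 ∈ [-1/290, 1/10)
intersection: [14/145, 1/10)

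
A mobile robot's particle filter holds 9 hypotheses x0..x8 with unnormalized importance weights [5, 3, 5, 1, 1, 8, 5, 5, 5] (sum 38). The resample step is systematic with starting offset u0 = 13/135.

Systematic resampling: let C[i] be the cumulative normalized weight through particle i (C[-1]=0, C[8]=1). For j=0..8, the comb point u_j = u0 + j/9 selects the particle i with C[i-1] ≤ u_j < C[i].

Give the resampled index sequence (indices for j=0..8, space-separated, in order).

0 1 2 5 5 6 7 8 8

C = [5/38, 4/19, 13/38, 7/19, 15/38, 23/38, 14/19, 33/38, 1]
j=0: u_0=13/135 ∈ [0, 5/38) → index 0
j=1: u_1=28/135 ∈ [5/38, 4/19) → index 1
j=2: u_2=43/135 ∈ [4/19, 13/38) → index 2
j=3: u_3=58/135 ∈ [15/38, 23/38) → index 5
j=4: u_4=73/135 ∈ [15/38, 23/38) → index 5
j=5: u_5=88/135 ∈ [23/38, 14/19) → index 6
j=6: u_6=103/135 ∈ [14/19, 33/38) → index 7
j=7: u_7=118/135 ∈ [33/38, 1) → index 8
j=8: u_8=133/135 ∈ [33/38, 1) → index 8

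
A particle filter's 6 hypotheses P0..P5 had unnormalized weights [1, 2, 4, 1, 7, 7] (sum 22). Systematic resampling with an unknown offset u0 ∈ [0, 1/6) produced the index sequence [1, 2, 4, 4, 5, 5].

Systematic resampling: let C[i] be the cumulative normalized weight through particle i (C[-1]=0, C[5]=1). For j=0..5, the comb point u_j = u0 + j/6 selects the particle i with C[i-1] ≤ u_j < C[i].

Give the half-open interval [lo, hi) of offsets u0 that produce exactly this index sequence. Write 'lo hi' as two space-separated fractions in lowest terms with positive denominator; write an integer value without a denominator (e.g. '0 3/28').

C = [1/22, 3/22, 7/22, 4/11, 15/22, 1]
j=0 picked index 1: u0 ∈ [1/22, 3/22)
j=1 picked index 2: u0 ∈ [-1/33, 5/33)
j=2 picked index 4: u0 ∈ [1/33, 23/66)
j=3 picked index 4: u0 ∈ [-3/22, 2/11)
j=4 picked index 5: u0 ∈ [1/66, 1/3)
j=5 picked index 5: u0 ∈ [-5/33, 1/6)
intersection: [1/22, 3/22)

1/22 3/22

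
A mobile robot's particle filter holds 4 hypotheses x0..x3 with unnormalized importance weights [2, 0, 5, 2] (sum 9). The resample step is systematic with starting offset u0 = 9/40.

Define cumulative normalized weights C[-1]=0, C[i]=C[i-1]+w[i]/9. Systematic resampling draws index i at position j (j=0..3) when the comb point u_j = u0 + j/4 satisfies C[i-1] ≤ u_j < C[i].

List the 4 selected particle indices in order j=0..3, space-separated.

2 2 2 3

C = [2/9, 2/9, 7/9, 1]
j=0: u_0=9/40 ∈ [2/9, 7/9) → index 2
j=1: u_1=19/40 ∈ [2/9, 7/9) → index 2
j=2: u_2=29/40 ∈ [2/9, 7/9) → index 2
j=3: u_3=39/40 ∈ [7/9, 1) → index 3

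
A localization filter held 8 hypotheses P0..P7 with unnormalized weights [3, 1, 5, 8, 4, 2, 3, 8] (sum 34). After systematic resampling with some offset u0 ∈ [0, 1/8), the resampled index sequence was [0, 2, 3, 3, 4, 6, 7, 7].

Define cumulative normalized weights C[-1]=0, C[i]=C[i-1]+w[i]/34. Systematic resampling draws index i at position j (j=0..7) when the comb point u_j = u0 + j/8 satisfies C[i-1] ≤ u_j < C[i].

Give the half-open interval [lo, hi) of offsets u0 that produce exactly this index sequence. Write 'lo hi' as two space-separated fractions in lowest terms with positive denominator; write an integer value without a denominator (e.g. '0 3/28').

C = [3/34, 2/17, 9/34, 1/2, 21/34, 23/34, 13/17, 1]
j=0 picked index 0: u0 ∈ [0, 3/34)
j=1 picked index 2: u0 ∈ [-1/136, 19/136)
j=2 picked index 3: u0 ∈ [1/68, 1/4)
j=3 picked index 3: u0 ∈ [-15/136, 1/8)
j=4 picked index 4: u0 ∈ [0, 2/17)
j=5 picked index 6: u0 ∈ [7/136, 19/136)
j=6 picked index 7: u0 ∈ [1/68, 1/4)
j=7 picked index 7: u0 ∈ [-15/136, 1/8)
intersection: [7/136, 3/34)

7/136 3/34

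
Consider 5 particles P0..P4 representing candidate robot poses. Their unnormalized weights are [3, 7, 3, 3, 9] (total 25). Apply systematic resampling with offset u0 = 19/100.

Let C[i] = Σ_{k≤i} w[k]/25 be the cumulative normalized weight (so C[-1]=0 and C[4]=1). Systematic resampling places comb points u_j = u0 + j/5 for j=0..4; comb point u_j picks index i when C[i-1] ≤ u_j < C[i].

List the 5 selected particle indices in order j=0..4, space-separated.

1 1 3 4 4

C = [3/25, 2/5, 13/25, 16/25, 1]
j=0: u_0=19/100 ∈ [3/25, 2/5) → index 1
j=1: u_1=39/100 ∈ [3/25, 2/5) → index 1
j=2: u_2=59/100 ∈ [13/25, 16/25) → index 3
j=3: u_3=79/100 ∈ [16/25, 1) → index 4
j=4: u_4=99/100 ∈ [16/25, 1) → index 4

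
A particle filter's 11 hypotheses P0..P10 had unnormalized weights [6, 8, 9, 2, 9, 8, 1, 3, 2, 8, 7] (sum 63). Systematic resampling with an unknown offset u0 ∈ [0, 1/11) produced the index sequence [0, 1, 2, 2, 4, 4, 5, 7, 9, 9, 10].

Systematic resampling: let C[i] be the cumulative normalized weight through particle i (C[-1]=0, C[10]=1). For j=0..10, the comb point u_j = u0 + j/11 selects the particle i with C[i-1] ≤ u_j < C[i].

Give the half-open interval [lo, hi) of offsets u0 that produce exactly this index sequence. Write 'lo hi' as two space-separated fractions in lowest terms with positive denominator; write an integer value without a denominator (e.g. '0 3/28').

C = [2/21, 2/9, 23/63, 25/63, 34/63, 2/3, 43/63, 46/63, 16/21, 8/9, 1]
j=0 picked index 0: u0 ∈ [0, 2/21)
j=1 picked index 1: u0 ∈ [1/231, 13/99)
j=2 picked index 2: u0 ∈ [4/99, 127/693)
j=3 picked index 2: u0 ∈ [-5/99, 64/693)
j=4 picked index 4: u0 ∈ [23/693, 122/693)
j=5 picked index 4: u0 ∈ [-40/693, 59/693)
j=6 picked index 5: u0 ∈ [-4/693, 4/33)
j=7 picked index 7: u0 ∈ [32/693, 65/693)
j=8 picked index 9: u0 ∈ [8/231, 16/99)
j=9 picked index 9: u0 ∈ [-13/231, 7/99)
j=10 picked index 10: u0 ∈ [-2/99, 1/11)
intersection: [32/693, 7/99)

32/693 7/99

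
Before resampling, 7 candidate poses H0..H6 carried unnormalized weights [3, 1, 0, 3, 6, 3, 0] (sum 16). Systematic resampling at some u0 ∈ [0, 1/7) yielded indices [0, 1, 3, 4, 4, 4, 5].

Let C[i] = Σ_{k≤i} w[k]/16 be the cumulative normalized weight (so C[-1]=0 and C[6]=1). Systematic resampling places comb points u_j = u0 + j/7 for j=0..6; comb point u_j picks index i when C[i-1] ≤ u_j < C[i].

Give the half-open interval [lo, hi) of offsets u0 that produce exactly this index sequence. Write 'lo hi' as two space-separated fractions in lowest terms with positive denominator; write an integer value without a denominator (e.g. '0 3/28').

C = [3/16, 1/4, 1/4, 7/16, 13/16, 1, 1]
j=0 picked index 0: u0 ∈ [0, 3/16)
j=1 picked index 1: u0 ∈ [5/112, 3/28)
j=2 picked index 3: u0 ∈ [-1/28, 17/112)
j=3 picked index 4: u0 ∈ [1/112, 43/112)
j=4 picked index 4: u0 ∈ [-15/112, 27/112)
j=5 picked index 4: u0 ∈ [-31/112, 11/112)
j=6 picked index 5: u0 ∈ [-5/112, 1/7)
intersection: [5/112, 11/112)

5/112 11/112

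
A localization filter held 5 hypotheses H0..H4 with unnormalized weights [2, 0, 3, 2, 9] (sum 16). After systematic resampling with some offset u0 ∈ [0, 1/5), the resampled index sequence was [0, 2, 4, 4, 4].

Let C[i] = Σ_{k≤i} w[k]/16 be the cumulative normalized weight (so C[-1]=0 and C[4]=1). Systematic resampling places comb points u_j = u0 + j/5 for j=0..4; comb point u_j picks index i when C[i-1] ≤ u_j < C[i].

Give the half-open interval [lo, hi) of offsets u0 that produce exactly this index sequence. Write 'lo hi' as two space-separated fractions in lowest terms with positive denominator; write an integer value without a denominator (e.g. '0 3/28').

3/80 9/80

C = [1/8, 1/8, 5/16, 7/16, 1]
j=0 picked index 0: u0 ∈ [0, 1/8)
j=1 picked index 2: u0 ∈ [-3/40, 9/80)
j=2 picked index 4: u0 ∈ [3/80, 3/5)
j=3 picked index 4: u0 ∈ [-13/80, 2/5)
j=4 picked index 4: u0 ∈ [-29/80, 1/5)
intersection: [3/80, 9/80)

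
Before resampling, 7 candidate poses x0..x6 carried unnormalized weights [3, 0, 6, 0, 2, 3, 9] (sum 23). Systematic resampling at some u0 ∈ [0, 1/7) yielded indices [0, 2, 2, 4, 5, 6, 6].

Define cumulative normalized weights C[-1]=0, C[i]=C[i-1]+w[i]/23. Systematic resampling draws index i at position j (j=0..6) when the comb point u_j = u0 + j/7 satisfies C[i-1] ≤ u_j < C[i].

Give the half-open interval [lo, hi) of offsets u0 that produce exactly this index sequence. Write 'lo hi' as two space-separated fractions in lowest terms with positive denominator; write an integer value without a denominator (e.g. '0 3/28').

0 6/161

C = [3/23, 3/23, 9/23, 9/23, 11/23, 14/23, 1]
j=0 picked index 0: u0 ∈ [0, 3/23)
j=1 picked index 2: u0 ∈ [-2/161, 40/161)
j=2 picked index 2: u0 ∈ [-25/161, 17/161)
j=3 picked index 4: u0 ∈ [-6/161, 8/161)
j=4 picked index 5: u0 ∈ [-15/161, 6/161)
j=5 picked index 6: u0 ∈ [-17/161, 2/7)
j=6 picked index 6: u0 ∈ [-40/161, 1/7)
intersection: [0, 6/161)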